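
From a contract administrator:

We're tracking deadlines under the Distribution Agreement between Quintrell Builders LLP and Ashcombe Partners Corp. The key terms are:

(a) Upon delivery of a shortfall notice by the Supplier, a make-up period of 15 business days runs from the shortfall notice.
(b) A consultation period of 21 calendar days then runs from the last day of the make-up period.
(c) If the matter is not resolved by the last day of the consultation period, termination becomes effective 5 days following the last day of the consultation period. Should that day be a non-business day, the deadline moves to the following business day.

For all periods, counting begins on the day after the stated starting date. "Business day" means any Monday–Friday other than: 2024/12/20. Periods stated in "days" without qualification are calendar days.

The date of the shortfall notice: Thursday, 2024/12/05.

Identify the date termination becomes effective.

The last day of the make-up period: 15 business days after Thursday, 2024/12/05, skipping weekends and the listed holiday on Dec 20 — Dec 6, Dec 9, Dec 10, Dec 11, …, Dec 25, Dec 26, Dec 27 — lands on Friday, 2024/12/27.
The last day of the consultation period: 2024/12/27 + 21 days = 2025/01/17.
The date termination becomes effective: 2025/01/17 + 5 days = 2025/01/22. 2025/01/22 is a Wednesday and is not a listed holiday, so no roll-forward applies.

2025/01/22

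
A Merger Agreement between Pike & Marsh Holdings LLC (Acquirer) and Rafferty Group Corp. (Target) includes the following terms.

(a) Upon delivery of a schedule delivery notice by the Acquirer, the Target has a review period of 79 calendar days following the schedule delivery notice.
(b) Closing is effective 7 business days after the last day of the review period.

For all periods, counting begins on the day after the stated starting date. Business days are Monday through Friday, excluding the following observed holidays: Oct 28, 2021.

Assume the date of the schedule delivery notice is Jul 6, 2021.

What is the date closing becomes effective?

The last day of the review period: Jul 6, 2021 + 79 days = Sep 23, 2021.
The date closing becomes effective: 7 business days after Thursday, Sep 23, 2021, skipping weekends — Sep 24, Sep 27, Sep 28, Sep 29, Sep 30, Oct 1, Oct 4 — lands on Monday, Oct 4, 2021.

Oct 4, 2021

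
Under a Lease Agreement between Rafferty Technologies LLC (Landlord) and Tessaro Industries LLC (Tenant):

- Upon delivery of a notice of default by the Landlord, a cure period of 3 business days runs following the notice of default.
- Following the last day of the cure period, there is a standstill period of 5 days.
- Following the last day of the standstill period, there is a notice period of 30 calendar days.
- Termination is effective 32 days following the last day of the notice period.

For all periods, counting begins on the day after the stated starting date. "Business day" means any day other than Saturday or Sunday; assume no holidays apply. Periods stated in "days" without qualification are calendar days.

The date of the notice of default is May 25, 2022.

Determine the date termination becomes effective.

The last day of the cure period: counting 3 business days from Wednesday, May 25, 2022 (May 26, May 27, May 30, skipping weekends) reaches Monday, May 30, 2022.
Adding 5 calendar days to May 30, 2022 gives June 4, 2022, which is the last day of the standstill period.
Adding 30 calendar days to June 4, 2022 gives July 4, 2022, which is the last day of the notice period.
Adding 32 calendar days to July 4, 2022 gives August 5, 2022, which is the date termination becomes effective.

August 5, 2022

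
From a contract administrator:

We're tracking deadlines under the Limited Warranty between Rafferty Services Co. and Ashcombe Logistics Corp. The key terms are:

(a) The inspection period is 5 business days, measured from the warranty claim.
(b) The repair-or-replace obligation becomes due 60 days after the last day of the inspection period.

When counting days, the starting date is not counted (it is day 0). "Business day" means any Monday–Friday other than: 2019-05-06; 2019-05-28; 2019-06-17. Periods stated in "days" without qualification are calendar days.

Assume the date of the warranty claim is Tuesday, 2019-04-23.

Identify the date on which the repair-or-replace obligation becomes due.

The last day of the inspection period: counting 5 business days from Tuesday, 2019-04-23 (Apr 24, Apr 25, Apr 26, Apr 29, Apr 30, skipping weekends) reaches Tuesday, 2019-04-30.
The date on which the repair-or-replace obligation becomes due: 2019-04-30 + 60 days = 2019-06-29.

2019-06-29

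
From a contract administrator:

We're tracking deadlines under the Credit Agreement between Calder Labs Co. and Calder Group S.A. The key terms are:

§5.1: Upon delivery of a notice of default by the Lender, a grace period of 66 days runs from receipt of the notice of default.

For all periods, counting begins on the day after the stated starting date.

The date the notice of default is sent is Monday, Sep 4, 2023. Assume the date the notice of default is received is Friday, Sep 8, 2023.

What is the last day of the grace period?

The last day of the grace period: Sep 8, 2023 + 66 days = Nov 13, 2023.

Nov 13, 2023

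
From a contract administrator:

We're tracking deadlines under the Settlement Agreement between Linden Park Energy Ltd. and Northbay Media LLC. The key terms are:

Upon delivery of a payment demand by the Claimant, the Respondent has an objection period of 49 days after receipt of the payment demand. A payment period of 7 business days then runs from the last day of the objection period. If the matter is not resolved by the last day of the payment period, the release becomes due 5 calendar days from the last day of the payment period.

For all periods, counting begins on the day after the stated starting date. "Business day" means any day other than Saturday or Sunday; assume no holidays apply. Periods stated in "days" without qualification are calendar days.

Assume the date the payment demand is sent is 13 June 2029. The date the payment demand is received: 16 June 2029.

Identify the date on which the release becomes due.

19 August 2029

The last day of the objection period: 49 calendar days after 16 June 2029 is 4 August 2029.
From Saturday, 4 August 2029, 7 business days (Aug 6, Aug 7, Aug 8, Aug 9, Aug 10, Aug 13, Aug 14, skipping weekends) brings us to Tuesday, 14 August 2029, which is the last day of the payment period.
The date on which the release becomes due: 14 August 2029 + 5 days = 19 August 2029.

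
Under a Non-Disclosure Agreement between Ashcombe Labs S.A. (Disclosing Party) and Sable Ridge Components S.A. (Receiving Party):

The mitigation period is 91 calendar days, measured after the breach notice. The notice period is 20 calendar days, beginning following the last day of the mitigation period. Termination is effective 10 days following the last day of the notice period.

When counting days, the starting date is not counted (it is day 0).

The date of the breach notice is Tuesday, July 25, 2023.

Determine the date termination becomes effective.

November 23, 2023

The last day of the mitigation period: 91 calendar days after July 25, 2023 is October 24, 2023.
Adding 20 calendar days to October 24, 2023 gives November 13, 2023, which is the last day of the notice period.
The date termination becomes effective: 10 calendar days after November 13, 2023 is November 23, 2023.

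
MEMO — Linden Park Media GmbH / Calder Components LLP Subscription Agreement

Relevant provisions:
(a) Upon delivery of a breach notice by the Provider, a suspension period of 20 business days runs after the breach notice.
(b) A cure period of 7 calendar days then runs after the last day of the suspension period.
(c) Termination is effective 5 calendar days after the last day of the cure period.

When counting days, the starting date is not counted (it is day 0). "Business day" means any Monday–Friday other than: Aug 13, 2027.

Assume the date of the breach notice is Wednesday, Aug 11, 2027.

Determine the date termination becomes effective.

The last day of the suspension period: 20 business days after Wednesday, Aug 11, 2027, skipping weekends and the listed holiday on Aug 13 — Aug 12, Aug 16, Aug 17, Aug 18, …, Sep 7, Sep 8, Sep 9 — lands on Thursday, Sep 9, 2027.
Adding 7 calendar days to Sep 9, 2027 gives Sep 16, 2027, which is the last day of the cure period.
The date termination becomes effective: Sep 16, 2027 + 5 days = Sep 21, 2027.

Sep 21, 2027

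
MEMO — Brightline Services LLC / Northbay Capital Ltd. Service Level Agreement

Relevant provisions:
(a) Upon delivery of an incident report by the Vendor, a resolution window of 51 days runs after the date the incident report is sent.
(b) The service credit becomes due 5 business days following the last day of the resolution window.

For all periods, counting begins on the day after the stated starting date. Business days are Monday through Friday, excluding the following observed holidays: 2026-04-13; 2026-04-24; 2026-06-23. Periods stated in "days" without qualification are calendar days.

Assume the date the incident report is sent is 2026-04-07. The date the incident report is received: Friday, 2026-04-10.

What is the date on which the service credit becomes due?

Adding 51 calendar days to 2026-04-07 gives 2026-05-28, which is the last day of the resolution window.
The date on which the service credit becomes due: 5 business days after Thursday, 2026-05-28, skipping weekends — May 29, Jun 1, Jun 2, Jun 3, Jun 4 — lands on Thursday, 2026-06-04.

2026-06-04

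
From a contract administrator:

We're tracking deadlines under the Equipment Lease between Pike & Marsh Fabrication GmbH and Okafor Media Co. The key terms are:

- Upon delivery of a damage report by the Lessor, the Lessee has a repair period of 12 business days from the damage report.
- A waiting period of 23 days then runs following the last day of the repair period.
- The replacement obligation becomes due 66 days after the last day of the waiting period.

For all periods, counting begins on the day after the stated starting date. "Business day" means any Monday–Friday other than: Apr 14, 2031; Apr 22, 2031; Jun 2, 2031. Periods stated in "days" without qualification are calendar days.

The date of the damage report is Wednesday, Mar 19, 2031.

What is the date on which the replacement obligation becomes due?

From Wednesday, Mar 19, 2031, 12 business days (Mar 20, Mar 21, Mar 24, Mar 25, …, Apr 2, Apr 3, Apr 4, skipping weekends) brings us to Friday, Apr 4, 2031, which is the last day of the repair period.
The last day of the waiting period: 23 calendar days after Apr 4, 2031 is Apr 27, 2031.
Adding 66 calendar days to Apr 27, 2031 gives Jul 2, 2031, which is the date on which the replacement obligation becomes due.

Jul 2, 2031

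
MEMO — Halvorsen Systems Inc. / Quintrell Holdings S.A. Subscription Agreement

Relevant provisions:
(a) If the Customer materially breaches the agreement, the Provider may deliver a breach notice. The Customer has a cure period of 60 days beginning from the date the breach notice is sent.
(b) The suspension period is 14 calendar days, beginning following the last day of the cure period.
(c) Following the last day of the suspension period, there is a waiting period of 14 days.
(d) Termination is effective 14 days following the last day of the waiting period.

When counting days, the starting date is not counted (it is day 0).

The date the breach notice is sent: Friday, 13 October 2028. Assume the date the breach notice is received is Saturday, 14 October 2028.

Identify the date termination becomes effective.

23 January 2029

The last day of the cure period: 60 calendar days after 13 October 2028 is 12 December 2028.
The last day of the suspension period: 14 calendar days after 12 December 2028 is 26 December 2028.
Adding 14 calendar days to 26 December 2028 gives 9 January 2029, which is the last day of the waiting period.
Adding 14 calendar days to 9 January 2029 gives 23 January 2029, which is the date termination becomes effective.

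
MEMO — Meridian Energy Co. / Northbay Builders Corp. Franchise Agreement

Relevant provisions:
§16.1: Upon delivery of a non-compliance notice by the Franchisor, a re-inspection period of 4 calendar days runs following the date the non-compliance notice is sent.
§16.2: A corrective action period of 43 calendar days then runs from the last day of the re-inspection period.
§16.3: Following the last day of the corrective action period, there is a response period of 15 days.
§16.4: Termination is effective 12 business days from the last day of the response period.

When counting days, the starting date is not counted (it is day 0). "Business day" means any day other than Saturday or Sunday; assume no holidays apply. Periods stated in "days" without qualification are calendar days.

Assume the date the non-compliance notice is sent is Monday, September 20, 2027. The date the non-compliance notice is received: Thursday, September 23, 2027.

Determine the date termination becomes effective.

The last day of the re-inspection period: 4 calendar days after September 20, 2027 is September 24, 2027.
Adding 43 calendar days to September 24, 2027 gives November 6, 2027, which is the last day of the corrective action period.
Adding 15 calendar days to November 6, 2027 gives November 21, 2027, which is the last day of the response period.
The date termination becomes effective: 12 business days after Sunday, November 21, 2027, skipping weekends — Nov 22, Nov 23, Nov 24, Nov 25, …, Dec 3, Dec 6, Dec 7 — lands on Tuesday, December 7, 2027.

December 7, 2027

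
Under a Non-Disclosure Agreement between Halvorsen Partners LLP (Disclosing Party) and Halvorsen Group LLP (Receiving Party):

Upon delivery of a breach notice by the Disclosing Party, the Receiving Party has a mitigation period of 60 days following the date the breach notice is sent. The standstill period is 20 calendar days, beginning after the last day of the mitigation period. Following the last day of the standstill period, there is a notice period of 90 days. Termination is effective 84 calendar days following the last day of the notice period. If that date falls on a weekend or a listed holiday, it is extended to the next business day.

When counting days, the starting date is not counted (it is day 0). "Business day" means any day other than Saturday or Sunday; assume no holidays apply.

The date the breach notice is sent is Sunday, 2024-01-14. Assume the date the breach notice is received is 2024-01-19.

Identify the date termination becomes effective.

The last day of the mitigation period: 60 calendar days after 2024-01-14 is 2024-03-14.
Adding 20 calendar days to 2024-03-14 gives 2024-04-03, which is the last day of the standstill period.
The last day of the notice period: 90 calendar days after 2024-04-03 is 2024-07-02.
The date termination becomes effective: 84 calendar days after 2024-07-02 is 2024-09-24. 2024-09-24 is a Tuesday, so no roll-forward applies.

2024-09-24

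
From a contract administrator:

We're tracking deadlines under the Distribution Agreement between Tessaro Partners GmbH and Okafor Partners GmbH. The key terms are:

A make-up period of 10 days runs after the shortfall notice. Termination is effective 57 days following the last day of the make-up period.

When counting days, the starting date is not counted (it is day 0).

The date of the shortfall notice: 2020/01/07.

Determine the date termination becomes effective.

The last day of the make-up period: 10 calendar days after 2020/01/07 is 2020/01/17.
The date termination becomes effective: 57 calendar days after 2020/01/17 is 2020/03/14.

2020/03/14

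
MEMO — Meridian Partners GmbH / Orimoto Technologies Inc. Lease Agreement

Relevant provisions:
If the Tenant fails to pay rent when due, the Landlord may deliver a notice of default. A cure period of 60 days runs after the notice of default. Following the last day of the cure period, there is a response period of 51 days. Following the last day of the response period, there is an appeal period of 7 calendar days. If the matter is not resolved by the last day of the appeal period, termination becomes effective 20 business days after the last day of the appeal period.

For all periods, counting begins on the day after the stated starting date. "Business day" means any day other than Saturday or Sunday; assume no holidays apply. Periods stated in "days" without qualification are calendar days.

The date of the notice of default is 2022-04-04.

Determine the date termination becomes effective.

2022-08-26

The last day of the cure period: 2022-04-04 + 60 days = 2022-06-03.
The last day of the response period: 2022-06-03 + 51 days = 2022-07-24.
The last day of the appeal period: 7 calendar days after 2022-07-24 is 2022-07-31.
From Sunday, 2022-07-31, 20 business days (Aug 1, Aug 2, Aug 3, Aug 4, …, Aug 24, Aug 25, Aug 26, skipping weekends) brings us to Friday, 2022-08-26, which is the date termination becomes effective.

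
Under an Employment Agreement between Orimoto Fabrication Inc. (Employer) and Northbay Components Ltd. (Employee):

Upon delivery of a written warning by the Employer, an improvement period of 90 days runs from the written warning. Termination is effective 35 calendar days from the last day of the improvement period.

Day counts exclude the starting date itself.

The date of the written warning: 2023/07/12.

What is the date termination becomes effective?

2023/11/14

Adding 90 calendar days to 2023/07/12 gives 2023/10/10, which is the last day of the improvement period.
The date termination becomes effective: 35 calendar days after 2023/10/10 is 2023/11/14.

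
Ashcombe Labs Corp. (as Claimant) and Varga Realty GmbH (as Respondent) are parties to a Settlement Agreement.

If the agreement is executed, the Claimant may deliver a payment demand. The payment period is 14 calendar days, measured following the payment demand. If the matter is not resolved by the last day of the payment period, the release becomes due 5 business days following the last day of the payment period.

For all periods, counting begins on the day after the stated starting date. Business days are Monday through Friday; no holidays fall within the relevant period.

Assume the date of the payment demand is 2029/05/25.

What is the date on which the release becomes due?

2029/06/15

The last day of the payment period: 2029/05/25 + 14 days = 2029/06/08.
The date on which the release becomes due: counting 5 business days from Friday, 2029/06/08 (Jun 11, Jun 12, Jun 13, Jun 14, Jun 15, skipping weekends) reaches Friday, 2029/06/15.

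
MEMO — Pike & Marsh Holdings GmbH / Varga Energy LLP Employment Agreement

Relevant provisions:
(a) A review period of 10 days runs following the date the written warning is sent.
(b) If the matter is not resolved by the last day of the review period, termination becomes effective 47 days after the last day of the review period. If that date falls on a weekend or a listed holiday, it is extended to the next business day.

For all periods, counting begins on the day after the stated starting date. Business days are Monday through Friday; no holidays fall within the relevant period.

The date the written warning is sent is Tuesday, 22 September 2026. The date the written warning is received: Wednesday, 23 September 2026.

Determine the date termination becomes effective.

Adding 10 calendar days to 22 September 2026 gives 2 October 2026, which is the last day of the review period.
The date termination becomes effective: 2 October 2026 + 47 days = 18 November 2026. 18 November 2026 is a Wednesday, so no roll-forward applies.

18 November 2026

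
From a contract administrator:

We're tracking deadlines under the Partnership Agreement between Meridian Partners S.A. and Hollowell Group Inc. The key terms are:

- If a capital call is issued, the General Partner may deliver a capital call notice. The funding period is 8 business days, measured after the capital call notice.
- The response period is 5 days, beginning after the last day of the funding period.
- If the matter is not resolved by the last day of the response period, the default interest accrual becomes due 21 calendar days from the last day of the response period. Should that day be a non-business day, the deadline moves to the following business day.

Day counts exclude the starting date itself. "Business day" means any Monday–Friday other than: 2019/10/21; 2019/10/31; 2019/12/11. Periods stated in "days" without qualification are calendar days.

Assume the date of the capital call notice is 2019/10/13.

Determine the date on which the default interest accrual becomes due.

The last day of the funding period: counting 8 business days from Sunday, 2019/10/13 (Oct 14, Oct 15, Oct 16, Oct 17, Oct 18, Oct 22, Oct 23, Oct 24, skipping weekends and the listed holiday on Oct 21) reaches Thursday, 2019/10/24.
The last day of the response period: 2019/10/24 + 5 days = 2019/10/29.
Adding 21 calendar days to 2019/10/29 gives 2019/11/19, which is the date on which the default interest accrual becomes due. 2019/11/19 is a Tuesday and is not a listed holiday, so no roll-forward applies.

2019/11/19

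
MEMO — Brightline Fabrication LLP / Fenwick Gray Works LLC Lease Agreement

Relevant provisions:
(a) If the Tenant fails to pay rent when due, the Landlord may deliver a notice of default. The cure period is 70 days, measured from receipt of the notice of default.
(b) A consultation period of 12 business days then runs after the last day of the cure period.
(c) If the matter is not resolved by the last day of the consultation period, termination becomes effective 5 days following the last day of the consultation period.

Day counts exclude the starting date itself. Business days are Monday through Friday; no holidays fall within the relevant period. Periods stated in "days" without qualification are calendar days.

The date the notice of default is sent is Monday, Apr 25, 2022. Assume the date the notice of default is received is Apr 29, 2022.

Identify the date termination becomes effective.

The last day of the cure period: Apr 29, 2022 + 70 days = Jul 8, 2022.
The last day of the consultation period: counting 12 business days from Friday, Jul 8, 2022 (Jul 11, Jul 12, Jul 13, Jul 14, …, Jul 22, Jul 25, Jul 26, skipping weekends) reaches Tuesday, Jul 26, 2022.
The date termination becomes effective: 5 calendar days after Jul 26, 2022 is Jul 31, 2022.

Jul 31, 2022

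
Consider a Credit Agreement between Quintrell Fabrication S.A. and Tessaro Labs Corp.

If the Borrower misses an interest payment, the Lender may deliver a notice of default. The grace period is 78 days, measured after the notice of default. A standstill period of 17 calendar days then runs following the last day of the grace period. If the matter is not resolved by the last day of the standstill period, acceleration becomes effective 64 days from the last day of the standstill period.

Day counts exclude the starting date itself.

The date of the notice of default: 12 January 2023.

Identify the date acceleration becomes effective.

20 June 2023

Adding 78 calendar days to 12 January 2023 gives 31 March 2023, which is the last day of the grace period.
The last day of the standstill period: 31 March 2023 + 17 days = 17 April 2023.
The date acceleration becomes effective: 17 April 2023 + 64 days = 20 June 2023.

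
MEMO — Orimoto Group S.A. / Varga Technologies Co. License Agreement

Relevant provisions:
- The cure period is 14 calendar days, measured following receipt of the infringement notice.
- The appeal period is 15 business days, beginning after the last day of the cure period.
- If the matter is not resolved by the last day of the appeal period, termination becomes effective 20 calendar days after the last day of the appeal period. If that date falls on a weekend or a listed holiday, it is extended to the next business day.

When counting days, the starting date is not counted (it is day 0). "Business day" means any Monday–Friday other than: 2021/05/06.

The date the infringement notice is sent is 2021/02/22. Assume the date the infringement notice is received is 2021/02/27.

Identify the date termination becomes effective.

The last day of the cure period: 2021/02/27 + 14 days = 2021/03/13.
The last day of the appeal period: counting 15 business days from Saturday, 2021/03/13 (Mar 15, Mar 16, Mar 17, Mar 18, …, Mar 31, Apr 1, Apr 2, skipping weekends) reaches Friday, 2021/04/02.
Adding 20 calendar days to 2021/04/02 gives 2021/04/22, which is the date termination becomes effective. 2021/04/22 is a Thursday and is not a listed holiday, so no roll-forward applies.

2021/04/22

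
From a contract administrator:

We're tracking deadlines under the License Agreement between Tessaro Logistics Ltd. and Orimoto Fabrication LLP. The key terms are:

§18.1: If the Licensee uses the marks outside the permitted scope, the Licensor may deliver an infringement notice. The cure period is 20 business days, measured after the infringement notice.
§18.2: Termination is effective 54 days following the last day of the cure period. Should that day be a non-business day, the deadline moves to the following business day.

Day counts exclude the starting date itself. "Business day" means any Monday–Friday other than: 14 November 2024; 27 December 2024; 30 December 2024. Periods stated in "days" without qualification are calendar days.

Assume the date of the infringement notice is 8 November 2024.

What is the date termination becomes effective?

3 February 2025

The last day of the cure period: 20 business days after Friday, 8 November 2024, skipping weekends and the listed holiday on Nov 14 — Nov 11, Nov 12, Nov 13, Nov 15, …, Dec 5, Dec 6, Dec 9 — lands on Monday, 9 December 2024.
The date termination becomes effective: 54 calendar days after 9 December 2024 is 1 February 2025. That falls on a Saturday, so it rolls to the next business day, Monday, 3 February 2025.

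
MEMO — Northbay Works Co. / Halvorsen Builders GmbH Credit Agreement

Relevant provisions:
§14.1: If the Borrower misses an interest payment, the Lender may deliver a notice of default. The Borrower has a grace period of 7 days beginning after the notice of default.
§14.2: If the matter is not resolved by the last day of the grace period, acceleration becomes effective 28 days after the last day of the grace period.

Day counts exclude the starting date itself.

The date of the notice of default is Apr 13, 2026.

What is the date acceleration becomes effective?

The last day of the grace period: 7 calendar days after Apr 13, 2026 is Apr 20, 2026.
Adding 28 calendar days to Apr 20, 2026 gives May 18, 2026, which is the date acceleration becomes effective.

May 18, 2026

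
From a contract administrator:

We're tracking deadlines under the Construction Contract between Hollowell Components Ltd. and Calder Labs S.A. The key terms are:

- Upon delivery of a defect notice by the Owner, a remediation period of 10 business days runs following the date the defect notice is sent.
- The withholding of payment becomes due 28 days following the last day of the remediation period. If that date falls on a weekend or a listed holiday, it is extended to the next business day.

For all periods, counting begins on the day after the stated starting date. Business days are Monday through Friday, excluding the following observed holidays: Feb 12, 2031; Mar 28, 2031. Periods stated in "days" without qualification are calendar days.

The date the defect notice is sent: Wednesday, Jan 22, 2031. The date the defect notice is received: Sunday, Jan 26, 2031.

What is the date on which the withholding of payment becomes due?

The last day of the remediation period: counting 10 business days from Wednesday, Jan 22, 2031 (Jan 23, Jan 24, Jan 27, Jan 28, Jan 29, Jan 30, Jan 31, Feb 3, Feb 4, Feb 5, skipping weekends) reaches Wednesday, Feb 5, 2031.
Adding 28 calendar days to Feb 5, 2031 gives Mar 5, 2031, which is the date on which the withholding of payment becomes due. Mar 5, 2031 is a Wednesday and is not a listed holiday, so no roll-forward applies.

Mar 5, 2031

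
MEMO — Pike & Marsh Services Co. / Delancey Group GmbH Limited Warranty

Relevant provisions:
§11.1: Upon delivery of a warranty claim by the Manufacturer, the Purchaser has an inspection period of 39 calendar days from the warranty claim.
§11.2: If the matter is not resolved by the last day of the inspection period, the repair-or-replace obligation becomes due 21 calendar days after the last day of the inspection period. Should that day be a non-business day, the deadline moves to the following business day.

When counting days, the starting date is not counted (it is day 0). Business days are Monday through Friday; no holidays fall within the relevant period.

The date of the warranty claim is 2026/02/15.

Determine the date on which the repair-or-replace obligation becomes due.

2026/04/16

Adding 39 calendar days to 2026/02/15 gives 2026/03/26, which is the last day of the inspection period.
The date on which the repair-or-replace obligation becomes due: 21 calendar days after 2026/03/26 is 2026/04/16. 2026/04/16 is a Thursday, so no roll-forward applies.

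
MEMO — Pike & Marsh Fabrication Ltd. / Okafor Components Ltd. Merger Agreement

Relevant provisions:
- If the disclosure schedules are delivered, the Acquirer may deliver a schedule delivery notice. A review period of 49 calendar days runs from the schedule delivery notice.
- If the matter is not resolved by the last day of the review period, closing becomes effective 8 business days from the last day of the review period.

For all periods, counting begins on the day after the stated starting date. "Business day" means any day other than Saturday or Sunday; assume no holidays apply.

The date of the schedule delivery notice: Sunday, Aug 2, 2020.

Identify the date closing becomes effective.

Sep 30, 2020

Adding 49 calendar days to Aug 2, 2020 gives Sep 20, 2020, which is the last day of the review period.
From Sunday, Sep 20, 2020, 8 business days (Sep 21, Sep 22, Sep 23, Sep 24, Sep 25, Sep 28, Sep 29, Sep 30, skipping weekends) brings us to Wednesday, Sep 30, 2020, which is the date closing becomes effective.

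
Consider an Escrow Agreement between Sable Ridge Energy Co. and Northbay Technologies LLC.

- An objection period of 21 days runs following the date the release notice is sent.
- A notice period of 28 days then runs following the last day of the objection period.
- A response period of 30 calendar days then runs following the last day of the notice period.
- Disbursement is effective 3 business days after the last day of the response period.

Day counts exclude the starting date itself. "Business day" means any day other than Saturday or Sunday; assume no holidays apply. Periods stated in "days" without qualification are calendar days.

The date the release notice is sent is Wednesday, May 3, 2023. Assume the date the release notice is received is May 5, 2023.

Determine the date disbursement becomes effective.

Adding 21 calendar days to May 3, 2023 gives May 24, 2023, which is the last day of the objection period.
The last day of the notice period: 28 calendar days after May 24, 2023 is Jun 21, 2023.
The last day of the response period: Jun 21, 2023 + 30 days = Jul 21, 2023.
The date disbursement becomes effective: counting 3 business days from Friday, Jul 21, 2023 (Jul 24, Jul 25, Jul 26, skipping weekends) reaches Wednesday, Jul 26, 2023.

Jul 26, 2023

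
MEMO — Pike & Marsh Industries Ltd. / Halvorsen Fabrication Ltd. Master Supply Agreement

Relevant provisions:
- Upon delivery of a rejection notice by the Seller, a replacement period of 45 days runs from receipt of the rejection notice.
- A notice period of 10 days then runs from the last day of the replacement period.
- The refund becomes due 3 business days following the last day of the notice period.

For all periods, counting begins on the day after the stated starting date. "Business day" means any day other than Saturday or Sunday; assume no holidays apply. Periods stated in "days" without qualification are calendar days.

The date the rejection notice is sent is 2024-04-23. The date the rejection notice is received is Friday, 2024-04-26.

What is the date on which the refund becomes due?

Adding 45 calendar days to 2024-04-26 gives 2024-06-10, which is the last day of the replacement period.
Adding 10 calendar days to 2024-06-10 gives 2024-06-20, which is the last day of the notice period.
The date on which the refund becomes due: 3 business days after Thursday, 2024-06-20, skipping weekends — Jun 21, Jun 24, Jun 25 — lands on Tuesday, 2024-06-25.

2024-06-25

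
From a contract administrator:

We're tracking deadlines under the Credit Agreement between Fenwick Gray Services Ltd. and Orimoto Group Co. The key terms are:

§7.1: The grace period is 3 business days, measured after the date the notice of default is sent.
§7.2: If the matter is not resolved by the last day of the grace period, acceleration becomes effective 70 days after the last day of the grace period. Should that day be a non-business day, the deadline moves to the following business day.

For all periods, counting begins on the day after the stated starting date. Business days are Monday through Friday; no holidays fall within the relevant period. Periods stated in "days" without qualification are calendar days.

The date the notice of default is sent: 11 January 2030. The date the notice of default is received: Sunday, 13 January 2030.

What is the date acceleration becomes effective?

From Friday, 11 January 2030, 3 business days (Jan 14, Jan 15, Jan 16, skipping weekends) brings us to Wednesday, 16 January 2030, which is the last day of the grace period.
The date acceleration becomes effective: 16 January 2030 + 70 days = 27 March 2030. 27 March 2030 is a Wednesday, so no roll-forward applies.

27 March 2030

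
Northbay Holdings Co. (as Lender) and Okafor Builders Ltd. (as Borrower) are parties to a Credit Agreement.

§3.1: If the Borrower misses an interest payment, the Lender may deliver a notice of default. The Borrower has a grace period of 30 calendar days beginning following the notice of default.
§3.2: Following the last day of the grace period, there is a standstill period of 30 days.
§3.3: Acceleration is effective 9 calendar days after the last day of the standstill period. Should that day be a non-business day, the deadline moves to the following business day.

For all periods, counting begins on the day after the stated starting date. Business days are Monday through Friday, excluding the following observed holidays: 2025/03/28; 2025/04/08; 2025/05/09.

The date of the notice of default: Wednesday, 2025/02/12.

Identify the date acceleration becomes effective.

Adding 30 calendar days to 2025/02/12 gives 2025/03/14, which is the last day of the grace period.
The last day of the standstill period: 30 calendar days after 2025/03/14 is 2025/04/13.
Adding 9 calendar days to 2025/04/13 gives 2025/04/22, which is the date acceleration becomes effective. 2025/04/22 is a Tuesday and is not a listed holiday, so no roll-forward applies.

2025/04/22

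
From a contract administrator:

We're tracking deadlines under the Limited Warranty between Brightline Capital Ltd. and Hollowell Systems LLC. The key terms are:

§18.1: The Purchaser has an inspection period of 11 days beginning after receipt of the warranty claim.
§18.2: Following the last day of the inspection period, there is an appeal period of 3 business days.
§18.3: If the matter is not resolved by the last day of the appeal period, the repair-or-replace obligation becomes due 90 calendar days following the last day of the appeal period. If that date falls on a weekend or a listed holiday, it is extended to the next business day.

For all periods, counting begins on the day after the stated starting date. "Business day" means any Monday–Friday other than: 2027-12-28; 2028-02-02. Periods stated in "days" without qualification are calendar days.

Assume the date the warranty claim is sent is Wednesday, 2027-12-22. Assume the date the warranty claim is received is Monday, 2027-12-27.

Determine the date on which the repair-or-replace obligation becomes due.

2028-04-11

The last day of the inspection period: 11 calendar days after 2027-12-27 is 2028-01-07.
The last day of the appeal period: 3 business days after Friday, 2028-01-07, skipping weekends — Jan 10, Jan 11, Jan 12 — lands on Wednesday, 2028-01-12.
Adding 90 calendar days to 2028-01-12 gives 2028-04-11, which is the date on which the repair-or-replace obligation becomes due. 2028-04-11 is a Tuesday and is not a listed holiday, so no roll-forward applies.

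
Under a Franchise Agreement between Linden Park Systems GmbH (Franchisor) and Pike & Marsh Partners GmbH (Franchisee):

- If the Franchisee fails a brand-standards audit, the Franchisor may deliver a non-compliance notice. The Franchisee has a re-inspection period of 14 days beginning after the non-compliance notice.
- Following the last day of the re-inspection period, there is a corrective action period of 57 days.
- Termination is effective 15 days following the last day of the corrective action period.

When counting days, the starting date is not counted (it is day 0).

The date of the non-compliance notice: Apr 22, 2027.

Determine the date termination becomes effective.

Jul 17, 2027

The last day of the re-inspection period: Apr 22, 2027 + 14 days = May 6, 2027.
Adding 57 calendar days to May 6, 2027 gives Jul 2, 2027, which is the last day of the corrective action period.
The date termination becomes effective: Jul 2, 2027 + 15 days = Jul 17, 2027.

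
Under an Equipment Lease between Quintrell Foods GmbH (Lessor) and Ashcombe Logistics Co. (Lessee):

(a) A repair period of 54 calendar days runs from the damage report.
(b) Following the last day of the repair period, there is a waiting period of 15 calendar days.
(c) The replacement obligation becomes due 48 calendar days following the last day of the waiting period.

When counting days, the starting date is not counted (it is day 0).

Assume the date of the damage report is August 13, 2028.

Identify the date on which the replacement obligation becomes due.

December 8, 2028

The last day of the repair period: August 13, 2028 + 54 days = October 6, 2028.
The last day of the waiting period: October 6, 2028 + 15 days = October 21, 2028.
The date on which the replacement obligation becomes due: 48 calendar days after October 21, 2028 is December 8, 2028.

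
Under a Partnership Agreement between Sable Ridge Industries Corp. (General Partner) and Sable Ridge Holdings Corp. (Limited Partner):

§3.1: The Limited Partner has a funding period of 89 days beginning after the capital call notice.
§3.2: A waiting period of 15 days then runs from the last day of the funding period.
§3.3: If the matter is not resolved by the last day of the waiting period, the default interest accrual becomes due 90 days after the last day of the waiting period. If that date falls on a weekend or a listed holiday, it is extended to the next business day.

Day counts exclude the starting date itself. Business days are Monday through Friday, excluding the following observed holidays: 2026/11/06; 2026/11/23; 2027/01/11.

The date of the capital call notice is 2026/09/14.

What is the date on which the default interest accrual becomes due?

2027/03/29

The last day of the funding period: 2026/09/14 + 89 days = 2026/12/12.
Adding 15 calendar days to 2026/12/12 gives 2026/12/27, which is the last day of the waiting period.
The date on which the default interest accrual becomes due: 2026/12/27 + 90 days = 2027/03/27. That falls on a Saturday, so it rolls to the next business day, Monday, 2027/03/29.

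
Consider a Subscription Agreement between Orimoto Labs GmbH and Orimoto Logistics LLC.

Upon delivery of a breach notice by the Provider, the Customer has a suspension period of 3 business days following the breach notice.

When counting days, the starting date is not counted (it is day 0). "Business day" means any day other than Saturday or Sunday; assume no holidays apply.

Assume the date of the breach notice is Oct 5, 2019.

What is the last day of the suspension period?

Oct 9, 2019

The last day of the suspension period: 3 business days after Saturday, Oct 5, 2019, skipping weekends — Oct 7, Oct 8, Oct 9 — lands on Wednesday, Oct 9, 2019.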